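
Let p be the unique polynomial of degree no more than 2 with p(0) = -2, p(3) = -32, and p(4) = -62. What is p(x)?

Write p(x) = ax^2 + bx + c. Substituting each data point gives a linear system:
  c = -2
  9a + 3b + c = -32
  16a + 4b + c = -62
Solving the system yields a = -5, b = 5, c = -2.
So p(x) = -5x² + 5x - 2.
Check: p(0) = -2. ✓

p(x) = -5x^2 + 5x - 2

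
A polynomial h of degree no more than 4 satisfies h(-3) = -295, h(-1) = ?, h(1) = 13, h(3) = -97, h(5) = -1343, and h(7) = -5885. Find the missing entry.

On equispaced nodes a degree-4 polynomial has vanishing fifth forward difference, so
  - h(-3) + 5·h(-1) - 10·h(1) + 10·h(3) - 5·h(5) + h(7) = 0.
Substituting the known values and solving for h(-1):
  5·h(-1) = -25
  h(-1) = -5.

-5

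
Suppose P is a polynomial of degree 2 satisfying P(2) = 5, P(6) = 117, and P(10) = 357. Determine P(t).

Write P(t) = at^2 + bt + c. Substituting each data point gives a linear system:
  4a + 2b + c = 5
  36a + 6b + c = 117
  100a + 10b + c = 357
Solving the system yields a = 4, b = -4, c = -3.
So P(t) = 4t² - 4t - 3.
Check: P(6) = 117. ✓

P(t) = 4t^2 - 4t - 3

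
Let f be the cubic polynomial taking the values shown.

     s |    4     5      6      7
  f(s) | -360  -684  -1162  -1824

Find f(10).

Write f(s) = as^3 + bs^2 + cs + d. Substituting each data point gives a linear system:
  64a + 16b + 4c + d = -360
  125a + 25b + 5c + d = -684
  216a + 36b + 6c + d = -1162
  343a + 49b + 7c + d = -1824
Solving the system yields a = -5, b = -2, c = -1, d = -4.
So f(s) = -5s³ - 2s² - s - 4.
Then f(10) = -5214.

-5214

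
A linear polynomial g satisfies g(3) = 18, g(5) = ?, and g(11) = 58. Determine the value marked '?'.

The 2 known points determine the degree-1 polynomial uniquely.
Write g(n) = an + b. Substituting each data point gives a linear system:
  3a + b = 18
  11a + b = 58
Solving the system yields a = 5, b = 3.
So g(n) = 5n + 3.
Then g(5) = 28.

28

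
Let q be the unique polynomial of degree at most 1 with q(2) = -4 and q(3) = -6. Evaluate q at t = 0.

0

Write q(t) = at + b. Substituting each data point gives a linear system:
  2a + b = -4
  3a + b = -6
Solving the system yields a = -2, b = 0.
So q(t) = -2t.
Then q(0) = 0.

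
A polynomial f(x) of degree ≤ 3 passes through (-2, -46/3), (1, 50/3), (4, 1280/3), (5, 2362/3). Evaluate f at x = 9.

4150

Write f(x) = ax^3 + bx^2 + cx + d. Substituting each data point gives a linear system:
  -8a + 4b - 2c + d = -46/3
  a + b + c + d = 50/3
  64a + 16b + 4c + d = 1280/3
  125a + 25b + 5c + d = 2362/3
Solving the system yields a = 5, b = 6, c = 5/3, d = 4.
So f(x) = 5x³ + 6x² + (5/3)x + 4.
Then f(9) = 4150.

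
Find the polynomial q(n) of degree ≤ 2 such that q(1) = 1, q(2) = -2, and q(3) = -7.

q(n) = -n^2 + 2

Write q(n) = an^2 + bn + c. Substituting each data point gives a linear system:
  a + b + c = 1
  4a + 2b + c = -2
  9a + 3b + c = -7
Solving the system yields a = -1, b = 0, c = 2.
So q(n) = -n² + 2.
Check: q(3) = -7. ✓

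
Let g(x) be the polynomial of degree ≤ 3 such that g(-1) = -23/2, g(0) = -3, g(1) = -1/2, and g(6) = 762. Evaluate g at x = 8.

Using the Lagrange interpolation formula with nodes -1, 0, 1, 6:
  L_0(x) = x(x - 1)(x - 6) / -14
  L_1(x) = (x + 1)(x - 1)(x - 6) / 6
  L_2(x) = (x + 1)x(x - 6) / -10
  L_3(x) = (x + 1)x(x - 1) / 210
Then g(x) = -23/2·L_0(x) - 3·L_1(x) - 1/2·L_2(x) + 762·L_3(x).
Expanding and collecting terms gives g(x) = 4x³ - 3x² + (3/2)x - 3.
Evaluating at x = 8: g(8) = 1865.

1865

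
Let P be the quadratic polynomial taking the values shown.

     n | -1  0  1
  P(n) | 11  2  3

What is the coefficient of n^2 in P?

5

Write P(n) = an^2 + bn + c. Substituting each data point gives a linear system:
  a - b + c = 11
  c = 2
  a + b + c = 3
Solving the system yields a = 5, b = -4, c = 2.
So P(n) = 5n^2 - 4n + 2.
The leading coefficient is 5.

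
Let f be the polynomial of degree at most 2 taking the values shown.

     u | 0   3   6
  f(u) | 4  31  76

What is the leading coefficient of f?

1

Write f(u) = au^2 + bu + c. Substituting each data point gives a linear system:
  c = 4
  9a + 3b + c = 31
  36a + 6b + c = 76
Solving the system yields a = 1, b = 6, c = 4.
So f(u) = u^2 + 6u + 4.
The leading coefficient is 1.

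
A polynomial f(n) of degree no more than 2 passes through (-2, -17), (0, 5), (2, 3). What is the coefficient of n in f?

Write f(n) = an^2 + bn + c. Substituting each data point gives a linear system:
  4a - 2b + c = -17
  c = 5
  4a + 2b + c = 3
Solving the system yields a = -3, b = 5, c = 5.
So f(n) = -3n² + 5n + 5.
The coefficient of n is 5.

5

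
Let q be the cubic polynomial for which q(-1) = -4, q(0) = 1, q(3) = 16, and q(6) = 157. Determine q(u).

Using the Lagrange interpolation formula with nodes -1, 0, 3, 6:
  L_0(u) = u(u - 3)(u - 6) / -28
  L_1(u) = (u + 1)(u - 3)(u - 6) / 18
  L_2(u) = (u + 1)u(u - 6) / -36
  L_3(u) = (u + 1)u(u - 3) / 126
Then q(u) = -4·L_0(u) + 1·L_1(u) + 16·L_2(u) + 157·L_3(u).
Expanding and collecting terms gives q(u) = u^3 - 2u^2 + 2u + 1.
Check: q(6) = 157. ✓

q(u) = u^3 - 2u^2 + 2u + 1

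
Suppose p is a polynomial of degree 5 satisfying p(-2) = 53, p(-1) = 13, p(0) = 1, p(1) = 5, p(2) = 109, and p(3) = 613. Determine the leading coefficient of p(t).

1

Write p(t) = at^5 + bt^4 + ct^3 + dt^2 + et + k. Substituting each data point gives a linear system:
  -32a + 16b - 8c + 4d - 2e + k = 53
  -a + b - c + d - e + k = 13
  k = 1
  a + b + c + d + e + k = 5
  32a + 16b + 8c + 4d + 2e + k = 109
  243a + 81b + 27c + 9d + 3e + k = 613
Solving the system yields a = 1, b = 4, c = 1, d = 4, e = -6, k = 1.
So p(t) = t^5 + 4t^4 + t^3 + 4t^2 - 6t + 1.
The leading coefficient is 1.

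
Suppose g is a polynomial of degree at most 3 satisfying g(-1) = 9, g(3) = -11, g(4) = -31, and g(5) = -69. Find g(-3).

67

Write g(x) = ax^3 + bx^2 + cx + d. Substituting each data point gives a linear system:
  -a + b - c + d = 9
  27a + 9b + 3c + d = -11
  64a + 16b + 4c + d = -31
  125a + 25b + 5c + d = -69
Solving the system yields a = -1, b = 3, c = -4, d = 1.
So g(x) = -x^3 + 3x^2 - 4x + 1.
Then g(-3) = 67.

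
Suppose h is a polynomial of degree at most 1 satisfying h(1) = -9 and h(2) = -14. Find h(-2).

6

Using the Lagrange interpolation formula with nodes 1, 2:
  L_0(n) = (n - 2) / -1
  L_1(n) = (n - 1) / 1
Then h(n) = -9·L_0(n) - 14·L_1(n).
Expanding and collecting terms gives h(n) = -5n - 4.
Evaluating at n = -2: h(-2) = 6.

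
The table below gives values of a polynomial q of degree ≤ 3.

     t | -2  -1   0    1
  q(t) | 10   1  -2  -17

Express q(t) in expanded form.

Write q(t) = at^3 + bt^2 + ct + d. Substituting each data point gives a linear system:
  -8a + 4b - 2c + d = 10
  -a + b - c + d = 1
  d = -2
  a + b + c + d = -17
Solving the system yields a = -3, b = -6, c = -6, d = -2.
So q(t) = -3t³ - 6t² - 6t - 2.
Check: q(1) = -17. ✓

q(t) = -3t^3 - 6t^2 - 6t - 2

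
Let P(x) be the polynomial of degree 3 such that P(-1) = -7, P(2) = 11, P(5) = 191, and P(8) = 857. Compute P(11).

2333

Write P(x) = ax^3 + bx^2 + cx + d. Substituting each data point gives a linear system:
  -a + b - c + d = -7
  8a + 4b + 2c + d = 11
  125a + 25b + 5c + d = 191
  512a + 64b + 8c + d = 857
Solving the system yields a = 2, b = -3, c = 3, d = 1.
So P(x) = 2x³ - 3x² + 3x + 1.
Then P(11) = 2333.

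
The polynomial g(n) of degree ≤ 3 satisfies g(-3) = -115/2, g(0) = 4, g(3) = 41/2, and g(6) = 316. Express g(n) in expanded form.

Using the Lagrange interpolation formula with nodes -3, 0, 3, 6:
  L_0(n) = n(n - 3)(n - 6) / -162
  L_1(n) = (n + 3)(n - 3)(n - 6) / 54
  L_2(n) = (n + 3)n(n - 6) / -54
  L_3(n) = (n + 3)n(n - 3) / 162
Then g(n) = -115/2·L_0(n) + 4·L_1(n) + 41/2·L_2(n) + 316·L_3(n).
Expanding and collecting terms gives g(n) = 2n^3 - (5/2)n^2 - 5n + 4.
Check: g(6) = 316. ✓

g(n) = 2n^3 - (5/2)n^2 - 5n + 4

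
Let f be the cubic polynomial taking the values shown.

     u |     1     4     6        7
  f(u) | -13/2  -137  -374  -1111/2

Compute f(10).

-1424

Write f(u) = au^3 + bu^2 + cu + d. Substituting each data point gives a linear system:
  a + b + c + d = -13/2
  64a + 16b + 4c + d = -137
  216a + 36b + 6c + d = -374
  343a + 49b + 7c + d = -1111/2
Solving the system yields a = -1, b = -4, c = -5/2, d = 1.
So f(u) = -u^3 - 4u^2 - (5/2)u + 1.
Then f(10) = -1424.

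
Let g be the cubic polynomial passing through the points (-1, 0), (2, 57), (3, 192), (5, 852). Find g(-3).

Write g(s) = as^3 + bs^2 + cs + d. Substituting each data point gives a linear system:
  -a + b - c + d = 0
  8a + 4b + 2c + d = 57
  27a + 9b + 3c + d = 192
  125a + 25b + 5c + d = 852
Solving the system yields a = 6, b = 5, c = -4, d = -3.
So g(s) = 6s^3 + 5s^2 - 4s - 3.
Then g(-3) = -108.

-108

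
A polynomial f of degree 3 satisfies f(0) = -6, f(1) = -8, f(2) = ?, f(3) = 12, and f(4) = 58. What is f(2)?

On equispaced nodes a degree-3 polynomial has vanishing fourth forward difference, so
  f(0) - 4·f(1) + 6·f(2) - 4·f(3) + f(4) = 0.
Substituting the known values and solving for f(2):
  6·f(2) = -36
  f(2) = -6.

-6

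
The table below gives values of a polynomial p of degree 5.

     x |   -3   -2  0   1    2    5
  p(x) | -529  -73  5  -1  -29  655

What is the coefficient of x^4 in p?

Write p(x) = ax^5 + bx^4 + cx^3 + dx^2 + ex + k. Substituting each data point gives a linear system:
  -243a + 81b - 27c + 9d - 3e + k = -529
  -32a + 16b - 8c + 4d - 2e + k = -73
  k = 5
  a + b + c + d + e + k = -1
  32a + 16b + 8c + 4d + 2e + k = -29
  3125a + 625b + 125c + 25d + 5e + k = 655
Solving the system yields a = 1, b = -4, c = 0, d = 2, e = -5, k = 5.
So p(x) = x^5 - 4x^4 + 2x^2 - 5x + 5.
The coefficient of x^4 is -4.

-4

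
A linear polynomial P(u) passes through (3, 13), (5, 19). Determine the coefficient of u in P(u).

3

Write P(u) = au + b. Substituting each data point gives a linear system:
  3a + b = 13
  5a + b = 19
Solving the system yields a = 3, b = 4.
So P(u) = 3u + 4.
The leading coefficient is 3.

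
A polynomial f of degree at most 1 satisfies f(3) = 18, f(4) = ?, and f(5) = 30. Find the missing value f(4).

24

On equispaced nodes a degree-1 polynomial has vanishing second forward difference, so
  f(3) - 2·f(4) + f(5) = 0.
Substituting the known values and solving for f(4):
  -2·f(4) = -48
  f(4) = 24.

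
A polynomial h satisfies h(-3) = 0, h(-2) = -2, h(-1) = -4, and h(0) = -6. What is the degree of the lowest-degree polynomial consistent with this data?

1

Forward differences of the values at n = -3, -2, -1, 0:
  h  : 0  -2  -4  -6
  Δ  : -2  -2  -2
  Δ^2: 0  0
  Δ^3: 0
The first differences are constant (-2) and nonzero, while all higher differences vanish, so the minimal degree is 1.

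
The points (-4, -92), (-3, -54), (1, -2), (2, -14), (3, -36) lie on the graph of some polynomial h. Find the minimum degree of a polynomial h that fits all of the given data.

Divided differences on the nodes -4, -3, 1, 2, 3:
  order 0: -92  -54  -2  -14  -36
  order 1: 38  13  -12  -22
  order 2: -5  -5  -5
  order 3: 0  0
  order 4: 0
The order-2 divided differences are all -5 (nonzero) and every higher order vanishes, so the data lies on a polynomial of degree exactly 2.

2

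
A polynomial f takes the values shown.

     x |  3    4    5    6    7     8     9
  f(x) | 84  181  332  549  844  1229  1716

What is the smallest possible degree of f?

3

Forward differences of the values at x = 3, 4, 5, 6, 7, 8, 9:
  f  : 84  181  332  549  844  1229  1716
  Δ  : 97  151  217  295  385  487
  Δ^2: 54  66  78  90  102
  Δ^3: 12  12  12  12
  Δ^4: 0  0  0
  Δ^5: 0  0
  Δ^6: 0
The third differences are constant (12) and nonzero, while all higher differences vanish, so the minimal degree is 3.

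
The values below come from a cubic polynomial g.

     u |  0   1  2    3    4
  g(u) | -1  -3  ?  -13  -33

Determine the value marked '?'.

-5

On equispaced nodes a degree-3 polynomial has vanishing fourth forward difference, so
  g(0) - 4·g(1) + 6·g(2) - 4·g(3) + g(4) = 0.
Substituting the known values and solving for g(2):
  6·g(2) = -30
  g(2) = -5.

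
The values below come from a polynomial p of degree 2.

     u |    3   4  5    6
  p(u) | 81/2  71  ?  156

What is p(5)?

The 3 known points determine the degree-2 polynomial uniquely.
Write p(u) = au^2 + bu + c. Substituting each data point gives a linear system:
  9a + 3b + c = 81/2
  16a + 4b + c = 71
  36a + 6b + c = 156
Solving the system yields a = 4, b = 5/2, c = -3.
So p(u) = 4u^2 + (5/2)u - 3.
Then p(5) = 219/2.

219/2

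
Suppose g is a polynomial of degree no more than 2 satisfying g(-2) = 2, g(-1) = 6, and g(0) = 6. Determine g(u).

g(u) = -2u^2 - 2u + 6

Write g(u) = au^2 + bu + c. Substituting each data point gives a linear system:
  4a - 2b + c = 2
  a - b + c = 6
  c = 6
Solving the system yields a = -2, b = -2, c = 6.
So g(u) = -2u² - 2u + 6.
Check: g(-2) = 2. ✓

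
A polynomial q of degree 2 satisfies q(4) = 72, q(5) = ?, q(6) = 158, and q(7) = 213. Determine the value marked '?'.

111

On equispaced nodes a degree-2 polynomial has vanishing third forward difference, so
  - q(4) + 3·q(5) - 3·q(6) + q(7) = 0.
Substituting the known values and solving for q(5):
  3·q(5) = 333
  q(5) = 111.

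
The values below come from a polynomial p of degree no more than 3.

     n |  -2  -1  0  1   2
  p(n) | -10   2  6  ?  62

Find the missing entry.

The 4 known points determine the degree-3 polynomial uniquely.
Write p(n) = an^3 + bn^2 + cn + d. Substituting each data point gives a linear system:
  -8a + 4b - 2c + d = -10
  -a + b - c + d = 2
  d = 6
  8a + 4b + 2c + d = 62
Solving the system yields a = 3, b = 5, c = 6, d = 6.
So p(n) = 3n^3 + 5n^2 + 6n + 6.
Then p(1) = 20.

20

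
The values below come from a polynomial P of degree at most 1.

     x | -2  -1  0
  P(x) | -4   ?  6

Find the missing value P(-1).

1

The 2 known points determine the degree-1 polynomial uniquely.
Write P(x) = ax + b. Substituting each data point gives a linear system:
  -2a + b = -4
  b = 6
Solving the system yields a = 5, b = 6.
So P(x) = 5x + 6.
Then P(-1) = 1.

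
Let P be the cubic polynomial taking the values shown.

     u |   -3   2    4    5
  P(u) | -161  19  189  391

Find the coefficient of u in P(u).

Write P(u) = au^3 + bu^2 + cu + d. Substituting each data point gives a linear system:
  -27a + 9b - 3c + d = -161
  8a + 4b + 2c + d = 19
  64a + 16b + 4c + d = 189
  125a + 25b + 5c + d = 391
Solving the system yields a = 4, b = -5, c = 3, d = 1.
So P(u) = 4u^3 - 5u^2 + 3u + 1.
The coefficient of u is 3.

3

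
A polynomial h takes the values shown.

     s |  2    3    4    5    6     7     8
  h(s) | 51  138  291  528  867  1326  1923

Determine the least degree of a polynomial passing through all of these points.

Forward differences of the values at s = 2, 3, 4, 5, 6, 7, 8:
  h  : 51  138  291  528  867  1326  1923
  Δ  : 87  153  237  339  459  597
  Δ^2: 66  84  102  120  138
  Δ^3: 18  18  18  18
  Δ^4: 0  0  0
  Δ^5: 0  0
  Δ^6: 0
The third differences are constant (18) and nonzero, while all higher differences vanish, so the minimal degree is 3.

3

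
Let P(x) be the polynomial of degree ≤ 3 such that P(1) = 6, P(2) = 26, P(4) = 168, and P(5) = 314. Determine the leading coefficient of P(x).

2

Write P(x) = ax^3 + bx^2 + cx + d. Substituting each data point gives a linear system:
  a + b + c + d = 6
  8a + 4b + 2c + d = 26
  64a + 16b + 4c + d = 168
  125a + 25b + 5c + d = 314
Solving the system yields a = 2, b = 3, c = -3, d = 4.
So P(x) = 2x^3 + 3x^2 - 3x + 4.
The leading coefficient is 2.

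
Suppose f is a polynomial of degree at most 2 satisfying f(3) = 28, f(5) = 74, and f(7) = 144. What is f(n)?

f(n) = 3n^2 - n + 4

Using the Lagrange interpolation formula with nodes 3, 5, 7:
  L_0(n) = (n - 5)(n - 7) / 8
  L_1(n) = (n - 3)(n - 7) / -4
  L_2(n) = (n - 3)(n - 5) / 8
Then f(n) = 28·L_0(n) + 74·L_1(n) + 144·L_2(n).
Expanding and collecting terms gives f(n) = 3n^2 - n + 4.
Check: f(3) = 28. ✓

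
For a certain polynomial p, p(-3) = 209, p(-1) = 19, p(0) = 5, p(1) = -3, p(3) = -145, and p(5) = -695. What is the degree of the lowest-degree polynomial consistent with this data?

3

Divided differences on the nodes -3, -1, 0, 1, 3, 5:
  order 0: 209  19  5  -3  -145  -695
  order 1: -95  -14  -8  -71  -275
  order 2: 27  3  -21  -51
  order 3: -6  -6  -6
  order 4: 0  0
  order 5: 0
The order-3 divided differences are all -6 (nonzero) and every higher order vanishes, so the data lies on a polynomial of degree exactly 3.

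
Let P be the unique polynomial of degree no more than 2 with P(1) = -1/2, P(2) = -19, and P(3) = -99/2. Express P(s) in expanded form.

Write P(s) = as^2 + bs + c. Substituting each data point gives a linear system:
  a + b + c = -1/2
  4a + 2b + c = -19
  9a + 3b + c = -99/2
Solving the system yields a = -6, b = -1/2, c = 6.
So P(s) = -6s^2 - (1/2)s + 6.
Check: P(1) = -1/2. ✓

P(s) = -6s^2 - (1/2)s + 6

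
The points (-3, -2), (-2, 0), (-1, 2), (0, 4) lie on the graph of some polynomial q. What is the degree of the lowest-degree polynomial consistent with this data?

Forward differences of the values at n = -3, -2, -1, 0:
  q  : -2  0  2  4
  Δ  : 2  2  2
  Δ^2: 0  0
  Δ^3: 0
The first differences are constant (2) and nonzero, while all higher differences vanish, so the minimal degree is 1.

1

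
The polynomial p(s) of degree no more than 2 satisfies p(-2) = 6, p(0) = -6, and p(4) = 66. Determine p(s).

p(s) = 4s^2 + 2s - 6

Write p(s) = as^2 + bs + c. Substituting each data point gives a linear system:
  4a - 2b + c = 6
  c = -6
  16a + 4b + c = 66
Solving the system yields a = 4, b = 2, c = -6.
So p(s) = 4s^2 + 2s - 6.
Check: p(-2) = 6. ✓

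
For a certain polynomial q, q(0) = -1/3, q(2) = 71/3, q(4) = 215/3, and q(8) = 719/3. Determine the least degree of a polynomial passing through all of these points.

2

Divided differences on the nodes 0, 2, 4, 8:
  order 0: -1/3  71/3  215/3  719/3
  order 1: 12  24  42
  order 2: 3  3
  order 3: 0
The order-2 divided differences are all 3 (nonzero) and every higher order vanishes, so the data lies on a polynomial of degree exactly 2.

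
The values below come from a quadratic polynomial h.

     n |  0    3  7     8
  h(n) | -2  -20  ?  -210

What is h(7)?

-156

The 3 known points determine the degree-2 polynomial uniquely.
Write h(n) = an^2 + bn + c. Substituting each data point gives a linear system:
  c = -2
  9a + 3b + c = -20
  64a + 8b + c = -210
Solving the system yields a = -4, b = 6, c = -2.
So h(n) = -4n^2 + 6n - 2.
Then h(7) = -156.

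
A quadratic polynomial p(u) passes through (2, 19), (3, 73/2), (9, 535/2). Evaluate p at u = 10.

Write p(u) = au^2 + bu + c. Substituting each data point gives a linear system:
  4a + 2b + c = 19
  9a + 3b + c = 73/2
  81a + 9b + c = 535/2
Solving the system yields a = 3, b = 5/2, c = 2.
So p(u) = 3u^2 + (5/2)u + 2.
Then p(10) = 327.

327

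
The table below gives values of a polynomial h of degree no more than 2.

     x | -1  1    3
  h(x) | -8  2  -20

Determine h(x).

Using the Lagrange interpolation formula with nodes -1, 1, 3:
  L_0(x) = (x - 1)(x - 3) / 8
  L_1(x) = (x + 1)(x - 3) / -4
  L_2(x) = (x + 1)(x - 1) / 8
Then h(x) = -8·L_0(x) + 2·L_1(x) - 20·L_2(x).
Expanding and collecting terms gives h(x) = -4x^2 + 5x + 1.
Check: h(3) = -20. ✓

h(x) = -4x^2 + 5x + 1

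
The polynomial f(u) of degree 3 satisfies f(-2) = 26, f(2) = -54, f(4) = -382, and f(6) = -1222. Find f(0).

Write f(u) = au^3 + bu^2 + cu + d. Substituting each data point gives a linear system:
  -8a + 4b - 2c + d = 26
  8a + 4b + 2c + d = -54
  64a + 16b + 4c + d = -382
  216a + 36b + 6c + d = -1222
Solving the system yields a = -5, b = -4, c = 0, d = 2.
So f(u) = -5u^3 - 4u^2 + 2.
Then f(0) = 2.

2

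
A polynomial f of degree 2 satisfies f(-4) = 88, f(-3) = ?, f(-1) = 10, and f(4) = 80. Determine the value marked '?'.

52

The 3 known points determine the degree-2 polynomial uniquely.
Write f(t) = at^2 + bt + c. Substituting each data point gives a linear system:
  16a - 4b + c = 88
  a - b + c = 10
  16a + 4b + c = 80
Solving the system yields a = 5, b = -1, c = 4.
So f(t) = 5t^2 - t + 4.
Then f(-3) = 52.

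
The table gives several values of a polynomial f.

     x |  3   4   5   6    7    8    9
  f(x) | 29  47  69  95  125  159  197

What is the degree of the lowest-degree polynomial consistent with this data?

2

Forward differences of the values at x = 3, 4, 5, 6, 7, 8, 9:
  f  : 29  47  69  95  125  159  197
  Δ  : 18  22  26  30  34  38
  Δ^2: 4  4  4  4  4
  Δ^3: 0  0  0  0
  Δ^4: 0  0  0
  Δ^5: 0  0
  Δ^6: 0
The second differences are constant (4) and nonzero, while all higher differences vanish, so the minimal degree is 2.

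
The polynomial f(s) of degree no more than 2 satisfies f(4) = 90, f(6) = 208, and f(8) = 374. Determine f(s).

Using the Lagrange interpolation formula with nodes 4, 6, 8:
  L_0(s) = (s - 6)(s - 8) / 8
  L_1(s) = (s - 4)(s - 8) / -4
  L_2(s) = (s - 4)(s - 6) / 8
Then f(s) = 90·L_0(s) + 208·L_1(s) + 374·L_2(s).
Expanding and collecting terms gives f(s) = 6s² - s - 2.
Check: f(4) = 90. ✓

f(s) = 6s^2 - s - 2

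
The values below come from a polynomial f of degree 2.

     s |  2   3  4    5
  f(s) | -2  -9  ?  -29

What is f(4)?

On equispaced nodes a degree-2 polynomial has vanishing third forward difference, so
  - f(2) + 3·f(3) - 3·f(4) + f(5) = 0.
Substituting the known values and solving for f(4):
  -3·f(4) = 54
  f(4) = -18.

-18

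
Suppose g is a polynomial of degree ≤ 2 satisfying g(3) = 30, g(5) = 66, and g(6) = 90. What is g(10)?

226

Write g(n) = an^2 + bn + c. Substituting each data point gives a linear system:
  9a + 3b + c = 30
  25a + 5b + c = 66
  36a + 6b + c = 90
Solving the system yields a = 2, b = 2, c = 6.
So g(n) = 2n² + 2n + 6.
Then g(10) = 226.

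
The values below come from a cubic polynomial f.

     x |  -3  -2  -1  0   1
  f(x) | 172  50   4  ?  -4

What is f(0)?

The 4 known points determine the degree-3 polynomial uniquely.
Write f(x) = ax^3 + bx^2 + cx + d. Substituting each data point gives a linear system:
  -27a + 9b - 3c + d = 172
  -8a + 4b - 2c + d = 50
  -a + b - c + d = 4
  a + b + c + d = -4
Solving the system yields a = -6, b = 2, c = 2, d = -2.
So f(x) = -6x³ + 2x² + 2x - 2.
Then f(0) = -2.

-2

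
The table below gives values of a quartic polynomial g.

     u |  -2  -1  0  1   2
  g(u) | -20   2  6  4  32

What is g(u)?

g(u) = u^4 + 4u^3 - 4u^2 - 3u + 6

Write g(u) = au^4 + bu^3 + cu^2 + du + e. Substituting each data point gives a linear system:
  16a - 8b + 4c - 2d + e = -20
  a - b + c - d + e = 2
  e = 6
  a + b + c + d + e = 4
  16a + 8b + 4c + 2d + e = 32
Solving the system yields a = 1, b = 4, c = -4, d = -3, e = 6.
So g(u) = u^4 + 4u^3 - 4u^2 - 3u + 6.
Check: g(0) = 6. ✓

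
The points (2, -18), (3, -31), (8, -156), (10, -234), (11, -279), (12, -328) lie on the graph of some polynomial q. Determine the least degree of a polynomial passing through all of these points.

Divided differences on the nodes 2, 3, 8, 10, 11, 12:
  order 0: -18  -31  -156  -234  -279  -328
  order 1: -13  -25  -39  -45  -49
  order 2: -2  -2  -2  -2
  order 3: 0  0  0
  order 4: 0  0
  order 5: 0
The order-2 divided differences are all -2 (nonzero) and every higher order vanishes, so the data lies on a polynomial of degree exactly 2.

2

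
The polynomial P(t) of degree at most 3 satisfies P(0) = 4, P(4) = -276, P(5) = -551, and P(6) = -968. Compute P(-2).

Write P(t) = at^3 + bt^2 + ct + d. Substituting each data point gives a linear system:
  d = 4
  64a + 16b + 4c + d = -276
  125a + 25b + 5c + d = -551
  216a + 36b + 6c + d = -968
Solving the system yields a = -5, b = 4, c = -6, d = 4.
So P(t) = -5t³ + 4t² - 6t + 4.
Then P(-2) = 72.

72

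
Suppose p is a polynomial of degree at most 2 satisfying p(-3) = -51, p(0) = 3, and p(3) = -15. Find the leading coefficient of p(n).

-4

Write p(n) = an^2 + bn + c. Substituting each data point gives a linear system:
  9a - 3b + c = -51
  c = 3
  9a + 3b + c = -15
Solving the system yields a = -4, b = 6, c = 3.
So p(n) = -4n^2 + 6n + 3.
The leading coefficient is -4.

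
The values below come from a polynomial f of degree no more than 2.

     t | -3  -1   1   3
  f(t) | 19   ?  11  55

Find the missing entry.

-1

The 3 known points determine the degree-2 polynomial uniquely.
Write f(t) = at^2 + bt + c. Substituting each data point gives a linear system:
  9a - 3b + c = 19
  a + b + c = 11
  9a + 3b + c = 55
Solving the system yields a = 4, b = 6, c = 1.
So f(t) = 4t^2 + 6t + 1.
Then f(-1) = -1.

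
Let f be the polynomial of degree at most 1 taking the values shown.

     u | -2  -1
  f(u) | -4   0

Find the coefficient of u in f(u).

4

Write f(u) = au + b. Substituting each data point gives a linear system:
  -2a + b = -4
  -a + b = 0
Solving the system yields a = 4, b = 4.
So f(u) = 4u + 4.
The leading coefficient is 4.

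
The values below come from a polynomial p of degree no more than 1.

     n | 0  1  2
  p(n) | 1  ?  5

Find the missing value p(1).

On equispaced nodes a degree-1 polynomial has vanishing second forward difference, so
  p(0) - 2·p(1) + p(2) = 0.
Substituting the known values and solving for p(1):
  -2·p(1) = -6
  p(1) = 3.

3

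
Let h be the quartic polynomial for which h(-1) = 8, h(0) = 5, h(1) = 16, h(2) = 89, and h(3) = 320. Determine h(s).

Write h(s) = as^4 + bs^3 + cs^2 + ds + e. Substituting each data point gives a linear system:
  a - b + c - d + e = 8
  e = 5
  a + b + c + d + e = 16
  16a + 8b + 4c + 2d + e = 89
  81a + 27b + 9c + 3d + e = 320
Solving the system yields a = 2, b = 4, c = 5, d = 0, e = 5.
So h(s) = 2s^4 + 4s^3 + 5s^2 + 5.
Check: h(3) = 320. ✓

h(s) = 2s^4 + 4s^3 + 5s^2 + 5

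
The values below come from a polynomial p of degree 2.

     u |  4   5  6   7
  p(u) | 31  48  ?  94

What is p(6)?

69

On equispaced nodes a degree-2 polynomial has vanishing third forward difference, so
  - p(4) + 3·p(5) - 3·p(6) + p(7) = 0.
Substituting the known values and solving for p(6):
  -3·p(6) = -207
  p(6) = 69.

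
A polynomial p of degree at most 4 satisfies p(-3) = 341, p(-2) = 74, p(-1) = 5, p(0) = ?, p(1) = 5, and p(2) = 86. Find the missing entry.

-4

The 5 known points determine the degree-4 polynomial uniquely.
Write p(u) = au^4 + bu^3 + cu^2 + du + e. Substituting each data point gives a linear system:
  81a - 27b + 9c - 3d + e = 341
  16a - 8b + 4c - 2d + e = 74
  a - b + c - d + e = 5
  a + b + c + d + e = 5
  16a + 8b + 4c + 2d + e = 86
Solving the system yields a = 4, b = 1, c = 5, d = -1, e = -4.
So p(u) = 4u^4 + u^3 + 5u^2 - u - 4.
Then p(0) = -4.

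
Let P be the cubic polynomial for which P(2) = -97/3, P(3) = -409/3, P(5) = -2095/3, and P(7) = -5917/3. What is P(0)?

5/3

Write P(t) = at^3 + bt^2 + ct + d. Substituting each data point gives a linear system:
  8a + 4b + 2c + d = -97/3
  27a + 9b + 3c + d = -409/3
  125a + 25b + 5c + d = -2095/3
  343a + 49b + 7c + d = -5917/3
Solving the system yields a = -6, b = 1, c = 5, d = 5/3.
So P(t) = -6t^3 + t^2 + 5t + 5/3.
Then P(0) = 5/3.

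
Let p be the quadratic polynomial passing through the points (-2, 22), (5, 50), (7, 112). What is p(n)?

Using the Lagrange interpolation formula with nodes -2, 5, 7:
  L_0(n) = (n - 5)(n - 7) / 63
  L_1(n) = (n + 2)(n - 7) / -14
  L_2(n) = (n + 2)(n - 5) / 18
Then p(n) = 22·L_0(n) + 50·L_1(n) + 112·L_2(n).
Expanding and collecting terms gives p(n) = 3n^2 - 5n.
Check: p(5) = 50. ✓

p(n) = 3n^2 - 5n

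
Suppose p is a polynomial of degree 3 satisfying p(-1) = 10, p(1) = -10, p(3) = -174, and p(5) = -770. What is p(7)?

Forward differences of the values at t = -1, 1, 3, 5:
  p  : 10  -10  -174  -770
  Δ  : -20  -164  -596
  Δ^2: -144  -432
  Δ^3: -288
The third differences are constant, confirming degree 3.
Interpolating (Newton forward form) and evaluating at t = 7 gives p(7) = -2086.

-2086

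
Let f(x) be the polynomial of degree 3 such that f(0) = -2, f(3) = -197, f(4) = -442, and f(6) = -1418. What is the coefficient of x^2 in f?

Write f(x) = ax^3 + bx^2 + cx + d. Substituting each data point gives a linear system:
  d = -2
  27a + 9b + 3c + d = -197
  64a + 16b + 4c + d = -442
  216a + 36b + 6c + d = -1418
Solving the system yields a = -6, b = -3, c = -2, d = -2.
So f(x) = -6x³ - 3x² - 2x - 2.
The coefficient of x^2 is -3.

-3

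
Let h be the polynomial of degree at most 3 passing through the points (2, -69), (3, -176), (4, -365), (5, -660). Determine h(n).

Write h(n) = an^3 + bn^2 + cn + d. Substituting each data point gives a linear system:
  8a + 4b + 2c + d = -69
  27a + 9b + 3c + d = -176
  64a + 16b + 4c + d = -365
  125a + 25b + 5c + d = -660
Solving the system yields a = -4, b = -5, c = -6, d = -5.
So h(n) = -4n^3 - 5n^2 - 6n - 5.
Check: h(3) = -176. ✓

h(n) = -4n^3 - 5n^2 - 6n - 5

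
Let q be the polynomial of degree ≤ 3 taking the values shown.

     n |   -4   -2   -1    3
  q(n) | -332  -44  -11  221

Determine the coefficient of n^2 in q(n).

Write q(n) = an^3 + bn^2 + cn + d. Substituting each data point gives a linear system:
  -64a + 16b - 4c + d = -332
  -8a + 4b - 2c + d = -44
  -a + b - c + d = -11
  27a + 9b + 3c + d = 221
Solving the system yields a = 6, b = 5, c = 6, d = -4.
So q(n) = 6n³ + 5n² + 6n - 4.
The coefficient of n^2 is 5.

5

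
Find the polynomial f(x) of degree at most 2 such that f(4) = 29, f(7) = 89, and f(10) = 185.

f(x) = 2x^2 - 2x + 5

Using the Lagrange interpolation formula with nodes 4, 7, 10:
  L_0(x) = (x - 7)(x - 10) / 18
  L_1(x) = (x - 4)(x - 10) / -9
  L_2(x) = (x - 4)(x - 7) / 18
Then f(x) = 29·L_0(x) + 89·L_1(x) + 185·L_2(x).
Expanding and collecting terms gives f(x) = 2x^2 - 2x + 5.
Check: f(4) = 29. ✓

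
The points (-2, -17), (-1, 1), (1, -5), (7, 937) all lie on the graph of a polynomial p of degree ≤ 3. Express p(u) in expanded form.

Write p(u) = au^3 + bu^2 + cu + d. Substituting each data point gives a linear system:
  -8a + 4b - 2c + d = -17
  -a + b - c + d = 1
  a + b + c + d = -5
  343a + 49b + 7c + d = 937
Solving the system yields a = 3, b = -1, c = -6, d = -1.
So p(u) = 3u^3 - u^2 - 6u - 1.
Check: p(-2) = -17. ✓

p(u) = 3u^3 - u^2 - 6u - 1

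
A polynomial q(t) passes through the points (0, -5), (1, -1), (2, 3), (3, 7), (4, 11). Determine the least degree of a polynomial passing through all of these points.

1

Forward differences of the values at t = 0, 1, 2, 3, 4:
  q  : -5  -1  3  7  11
  Δ  : 4  4  4  4
  Δ^2: 0  0  0
  Δ^3: 0  0
  Δ^4: 0
The first differences are constant (4) and nonzero, while all higher differences vanish, so the minimal degree is 1.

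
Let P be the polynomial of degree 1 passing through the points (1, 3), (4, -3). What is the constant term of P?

5

Write P(s) = as + b. Substituting each data point gives a linear system:
  a + b = 3
  4a + b = -3
Solving the system yields a = -2, b = 5.
So P(s) = -2s + 5.
The constant term is 5.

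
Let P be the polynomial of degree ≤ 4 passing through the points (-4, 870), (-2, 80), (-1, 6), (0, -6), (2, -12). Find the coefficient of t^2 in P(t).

Write P(t) = at^4 + bt^3 + ct^2 + dt + e. Substituting each data point gives a linear system:
  256a - 64b + 16c - 4d + e = 870
  16a - 8b + 4c - 2d + e = 80
  a - b + c - d + e = 6
  e = -6
  16a + 8b + 4c + 2d + e = -12
Solving the system yields a = 2, b = -5, c = 2, d = -3, e = -6.
So P(t) = 2t⁴ - 5t³ + 2t² - 3t - 6.
The coefficient of t^2 is 2.

2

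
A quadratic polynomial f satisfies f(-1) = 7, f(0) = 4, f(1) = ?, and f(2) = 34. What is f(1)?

On equispaced nodes a degree-2 polynomial has vanishing third forward difference, so
  - f(-1) + 3·f(0) - 3·f(1) + f(2) = 0.
Substituting the known values and solving for f(1):
  -3·f(1) = -39
  f(1) = 13.

13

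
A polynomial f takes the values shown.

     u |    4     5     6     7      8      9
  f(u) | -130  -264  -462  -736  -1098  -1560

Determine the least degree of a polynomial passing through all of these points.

3

Forward differences of the values at u = 4, 5, 6, 7, 8, 9:
  f  : -130  -264  -462  -736  -1098  -1560
  Δ  : -134  -198  -274  -362  -462
  Δ^2: -64  -76  -88  -100
  Δ^3: -12  -12  -12
  Δ^4: 0  0
  Δ^5: 0
The third differences are constant (-12) and nonzero, while all higher differences vanish, so the minimal degree is 3.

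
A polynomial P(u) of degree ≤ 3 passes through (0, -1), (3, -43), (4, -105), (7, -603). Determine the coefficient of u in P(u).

-2

Write P(u) = au^3 + bu^2 + cu + d. Substituting each data point gives a linear system:
  d = -1
  27a + 9b + 3c + d = -43
  64a + 16b + 4c + d = -105
  343a + 49b + 7c + d = -603
Solving the system yields a = -2, b = 2, c = -2, d = -1.
So P(u) = -2u³ + 2u² - 2u - 1.
The coefficient of u is -2.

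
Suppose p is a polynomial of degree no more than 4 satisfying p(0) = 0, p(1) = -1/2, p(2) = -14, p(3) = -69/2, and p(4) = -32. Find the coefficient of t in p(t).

2

Write p(t) = at^4 + bt^3 + ct^2 + dt + e. Substituting each data point gives a linear system:
  e = 0
  a + b + c + d + e = -1/2
  16a + 8b + 4c + 2d + e = -14
  81a + 27b + 9c + 3d + e = -69/2
  256a + 64b + 16c + 4d + e = -32
Solving the system yields a = 1, b = -5, c = 3/2, d = 2, e = 0.
So p(t) = t^4 - 5t^3 + (3/2)t^2 + 2t.
The coefficient of t is 2.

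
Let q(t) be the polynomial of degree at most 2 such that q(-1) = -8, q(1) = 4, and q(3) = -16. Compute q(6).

-106

Using the Lagrange interpolation formula with nodes -1, 1, 3:
  L_0(t) = (t - 1)(t - 3) / 8
  L_1(t) = (t + 1)(t - 3) / -4
  L_2(t) = (t + 1)(t - 1) / 8
Then q(t) = -8·L_0(t) + 4·L_1(t) - 16·L_2(t).
Expanding and collecting terms gives q(t) = -4t^2 + 6t + 2.
Evaluating at t = 6: q(6) = -106.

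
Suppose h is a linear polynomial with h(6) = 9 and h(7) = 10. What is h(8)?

11

Using the Lagrange interpolation formula with nodes 6, 7:
  L_0(u) = (u - 7) / -1
  L_1(u) = (u - 6) / 1
Then h(u) = 9·L_0(u) + 10·L_1(u).
Expanding and collecting terms gives h(u) = u + 3.
Evaluating at u = 8: h(8) = 11.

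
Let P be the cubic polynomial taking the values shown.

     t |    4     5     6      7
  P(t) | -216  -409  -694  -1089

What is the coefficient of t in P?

-1

Write P(t) = at^3 + bt^2 + ct + d. Substituting each data point gives a linear system:
  64a + 16b + 4c + d = -216
  125a + 25b + 5c + d = -409
  216a + 36b + 6c + d = -694
  343a + 49b + 7c + d = -1089
Solving the system yields a = -3, b = -1, c = -1, d = -4.
So P(t) = -3t³ - t² - t - 4.
The coefficient of t is -1.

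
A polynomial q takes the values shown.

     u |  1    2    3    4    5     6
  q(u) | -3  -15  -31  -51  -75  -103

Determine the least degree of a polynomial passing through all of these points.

Forward differences of the values at u = 1, 2, 3, 4, 5, 6:
  q  : -3  -15  -31  -51  -75  -103
  Δ  : -12  -16  -20  -24  -28
  Δ^2: -4  -4  -4  -4
  Δ^3: 0  0  0
  Δ^4: 0  0
  Δ^5: 0
The second differences are constant (-4) and nonzero, while all higher differences vanish, so the minimal degree is 2.

2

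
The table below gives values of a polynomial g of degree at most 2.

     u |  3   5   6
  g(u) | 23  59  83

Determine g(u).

Write g(u) = au^2 + bu + c. Substituting each data point gives a linear system:
  9a + 3b + c = 23
  25a + 5b + c = 59
  36a + 6b + c = 83
Solving the system yields a = 2, b = 2, c = -1.
So g(u) = 2u² + 2u - 1.
Check: g(3) = 23. ✓

g(u) = 2u^2 + 2u - 1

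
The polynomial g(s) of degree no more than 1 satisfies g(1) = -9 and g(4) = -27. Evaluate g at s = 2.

-15

Write g(s) = as + b. Substituting each data point gives a linear system:
  a + b = -9
  4a + b = -27
Solving the system yields a = -6, b = -3.
So g(s) = -6s - 3.
Then g(2) = -15.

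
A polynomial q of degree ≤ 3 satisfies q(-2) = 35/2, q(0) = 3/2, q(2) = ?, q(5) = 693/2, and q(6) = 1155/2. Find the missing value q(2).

The 4 known points determine the degree-3 polynomial uniquely.
Write q(s) = as^3 + bs^2 + cs + d. Substituting each data point gives a linear system:
  -8a + 4b - 2c + d = 35/2
  d = 3/2
  125a + 25b + 5c + d = 693/2
  216a + 36b + 6c + d = 1155/2
Solving the system yields a = 2, b = 5, c = -6, d = 3/2.
So q(s) = 2s^3 + 5s^2 - 6s + 3/2.
Then q(2) = 51/2.

51/2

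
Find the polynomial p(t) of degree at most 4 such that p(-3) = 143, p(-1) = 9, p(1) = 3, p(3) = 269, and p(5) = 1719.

p(t) = 2t^4 + 3t^3 + 5t^2 - 6t - 1

Write p(t) = at^4 + bt^3 + ct^2 + dt + e. Substituting each data point gives a linear system:
  81a - 27b + 9c - 3d + e = 143
  a - b + c - d + e = 9
  a + b + c + d + e = 3
  81a + 27b + 9c + 3d + e = 269
  625a + 125b + 25c + 5d + e = 1719
Solving the system yields a = 2, b = 3, c = 5, d = -6, e = -1.
So p(t) = 2t^4 + 3t^3 + 5t^2 - 6t - 1.
Check: p(3) = 269. ✓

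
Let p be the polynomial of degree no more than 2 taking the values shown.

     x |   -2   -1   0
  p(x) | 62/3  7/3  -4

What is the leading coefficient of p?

Write p(x) = ax^2 + bx + c. Substituting each data point gives a linear system:
  4a - 2b + c = 62/3
  a - b + c = 7/3
  c = -4
Solving the system yields a = 6, b = -1/3, c = -4.
So p(x) = 6x^2 - (1/3)x - 4.
The leading coefficient is 6.

6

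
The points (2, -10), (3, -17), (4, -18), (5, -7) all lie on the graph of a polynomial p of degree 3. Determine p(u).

Using the Lagrange interpolation formula with nodes 2, 3, 4, 5:
  L_0(u) = (u - 3)(u - 4)(u - 5) / -6
  L_1(u) = (u - 2)(u - 4)(u - 5) / 2
  L_2(u) = (u - 2)(u - 3)(u - 5) / -2
  L_3(u) = (u - 2)(u - 3)(u - 4) / 6
Then p(u) = -10·L_0(u) - 17·L_1(u) - 18·L_2(u) - 7·L_3(u).
Expanding and collecting terms gives p(u) = u³ - 6u² + 4u - 2.
Check: p(3) = -17. ✓

p(u) = u^3 - 6u^2 + 4u - 2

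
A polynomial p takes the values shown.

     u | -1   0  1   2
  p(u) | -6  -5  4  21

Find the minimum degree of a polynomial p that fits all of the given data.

Forward differences of the values at u = -1, 0, 1, 2:
  p  : -6  -5  4  21
  Δ  : 1  9  17
  Δ^2: 8  8
  Δ^3: 0
The second differences are constant (8) and nonzero, while all higher differences vanish, so the minimal degree is 2.

2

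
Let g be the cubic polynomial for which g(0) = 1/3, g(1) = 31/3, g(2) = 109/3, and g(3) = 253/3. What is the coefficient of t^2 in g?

5

Write g(t) = at^3 + bt^2 + ct + d. Substituting each data point gives a linear system:
  d = 1/3
  a + b + c + d = 31/3
  8a + 4b + 2c + d = 109/3
  27a + 9b + 3c + d = 253/3
Solving the system yields a = 1, b = 5, c = 4, d = 1/3.
So g(t) = t^3 + 5t^2 + 4t + 1/3.
The coefficient of t^2 is 5.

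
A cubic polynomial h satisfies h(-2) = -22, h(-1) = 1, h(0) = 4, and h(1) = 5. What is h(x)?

Write h(x) = ax^3 + bx^2 + cx + d. Substituting each data point gives a linear system:
  -8a + 4b - 2c + d = -22
  -a + b - c + d = 1
  d = 4
  a + b + c + d = 5
Solving the system yields a = 3, b = -1, c = -1, d = 4.
So h(x) = 3x³ - x² - x + 4.
Check: h(1) = 5. ✓

h(x) = 3x^3 - x^2 - x + 4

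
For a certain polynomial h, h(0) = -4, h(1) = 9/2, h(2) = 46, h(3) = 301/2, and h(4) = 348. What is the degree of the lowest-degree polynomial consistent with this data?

Forward differences of the values at t = 0, 1, 2, 3, 4:
  h  : -4  9/2  46  301/2  348
  Δ  : 17/2  83/2  209/2  395/2
  Δ^2: 33  63  93
  Δ^3: 30  30
  Δ^4: 0
The third differences are constant (30) and nonzero, while all higher differences vanish, so the minimal degree is 3.

3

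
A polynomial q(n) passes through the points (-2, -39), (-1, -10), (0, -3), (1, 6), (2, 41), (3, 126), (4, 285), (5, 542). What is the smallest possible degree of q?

3

Forward differences of the values at n = -2, -1, 0, 1, 2, 3, 4, 5:
  q  : -39  -10  -3  6  41  126  285  542
  Δ  : 29  7  9  35  85  159  257
  Δ^2: -22  2  26  50  74  98
  Δ^3: 24  24  24  24  24
  Δ^4: 0  0  0  0
  Δ^5: 0  0  0
  Δ^6: 0  0
  Δ^7: 0
The third differences are constant (24) and nonzero, while all higher differences vanish, so the minimal degree is 3.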